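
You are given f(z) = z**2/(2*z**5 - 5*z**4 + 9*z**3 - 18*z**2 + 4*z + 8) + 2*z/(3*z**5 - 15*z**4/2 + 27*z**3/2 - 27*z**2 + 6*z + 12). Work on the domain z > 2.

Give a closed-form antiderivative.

Factor the denominator (3*(z - 2)*(z - 1)*(2*z + 1)*(z**2 + 4)) and decompose: f = (z - 94)/(510*(z**2 + 4)) - 4/(153*(2*z + 1)) - 7/(45*(z - 1)) + 1/(6*(z - 2)); each piece integrates to a log, atan, or power term.
Check: d/dz[log(z - 2)/6 - 7*log(z - 1)/45 - 2*log(z + 1/2)/153 + log(z**2 + 4)/1020 - 47*atan(z/2)/510] = (3*z**2 + 4*z)/(6*z**5 - 15*z**4 + 27*z**3 - 54*z**2 + 12*z + 24), which equals f(z).

An antiderivative is F(z) = log(z - 2)/6 - 7*log(z - 1)/45 - 2*log(z + 1/2)/153 + log(z**2 + 4)/1020 - 47*atan(z/2)/510.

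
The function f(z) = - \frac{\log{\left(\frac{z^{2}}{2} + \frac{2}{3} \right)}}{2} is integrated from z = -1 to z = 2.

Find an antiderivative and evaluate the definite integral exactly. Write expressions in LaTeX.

Antiderivative: F(z) = \frac{- 3 z \log{\left(\frac{z^{2}}{2} + \frac{2}{3} \right)} + 6 z - 4 \sqrt{3} \operatorname{atan}{\left(\frac{\sqrt{3} z}{2} \right)}}{6}; value = - \frac{2 \sqrt{3} \pi}{9} - \log{\left(\frac{8}{3} \right)} - \frac{2 \sqrt{3} \operatorname{atan}{\left(\frac{\sqrt{3}}{2} \right)}}{3} - \frac{\log{\left(\frac{7}{6} \right)}}{2} + 3

Check any antiderivative F(z) by computing F'(z) and comparing it with f(z).
F(z) = \frac{- 3 z \log{\left(\frac{z^{2}}{2} + \frac{2}{3} \right)} + 6 z - 4 \sqrt{3} \operatorname{atan}{\left(\frac{\sqrt{3} z}{2} \right)}}{6} is an antiderivative of f.
Check: d/dz[\frac{- 3 z \log{\left(\frac{z^{2}}{2} + \frac{2}{3} \right)} + 6 z - 4 \sqrt{3} \operatorname{atan}{\left(\frac{\sqrt{3} z}{2} \right)}}{6}] = - \frac{\log{\left(3 z^{2} + 4 \right)}}{2} + \frac{\log{\left(6 \right)}}{2}, which equals f(z).
F(2) = - \frac{2 \sqrt{3} \pi}{9} - \log{\left(\frac{8}{3} \right)} + 2; F(-1) = -1 + \frac{\log{\left(\frac{7}{6} \right)}}{2} + \frac{2 \sqrt{3} \operatorname{atan}{\left(\frac{\sqrt{3}}{2} \right)}}{3}.
Integral = F(2) - F(-1) = - \frac{2 \sqrt{3} \pi}{9} - \log{\left(\frac{8}{3} \right)} - \frac{2 \sqrt{3} \operatorname{atan}{\left(\frac{\sqrt{3}}{2} \right)}}{3} - \frac{\log{\left(\frac{7}{6} \right)}}{2} + 3.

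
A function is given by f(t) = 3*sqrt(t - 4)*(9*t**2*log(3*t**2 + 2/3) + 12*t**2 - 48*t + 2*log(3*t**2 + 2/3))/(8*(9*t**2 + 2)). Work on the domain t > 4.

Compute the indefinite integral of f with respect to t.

f has the shape u'v + uv' for u = (t - 4)**(3/2)/4 and v = log(3*t**2 + 2/3) — it is the derivative of the product u*v.
Check: d/dt[t*sqrt(t - 4)*log(3*t**2 + 2/3)/4 - sqrt(t - 4)*log(3*t**2 + 2/3)] = (27*t**3*log(3*t**2 + 2/3) + 36*t**3 - 108*t**2*log(3*t**2 + 2/3) - 288*t**2 + 6*t*log(3*t**2 + 2/3) + 576*t - 24*log(3*t**2 + 2/3))/(72*t**2*sqrt(t - 4) + 16*sqrt(t - 4)), which equals f(t).

F(t) = t*sqrt(t - 4)*log(3*t**2 + 2/3)/4 - sqrt(t - 4)*log(3*t**2 + 2/3) + C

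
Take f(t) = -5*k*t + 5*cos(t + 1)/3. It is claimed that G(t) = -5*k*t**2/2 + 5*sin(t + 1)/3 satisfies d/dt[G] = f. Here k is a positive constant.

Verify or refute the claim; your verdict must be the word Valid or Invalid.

d/dt[G] = -5*k*t + 5*cos(t + 1)/3
This equals f(t) exactly, so the claim holds.

Valid - the claim checks out under differentiation.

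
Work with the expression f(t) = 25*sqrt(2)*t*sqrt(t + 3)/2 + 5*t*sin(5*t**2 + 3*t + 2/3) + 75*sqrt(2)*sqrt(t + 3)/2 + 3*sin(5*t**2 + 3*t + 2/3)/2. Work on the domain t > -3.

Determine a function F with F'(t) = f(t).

An antiderivative is F(t) = 5*(2*t + 6)**(5/2)/4 - cos(5*t**2 + 3*t + 2/3)/2.

The integrand splits into summands that can be handled one at a time.
Check: d/dt[5*(2*t + 6)**(5/2)/4 - cos(5*t**2 + 3*t + 2/3)/2] = 25*sqrt(2)*t*sqrt(t + 3)/2 + 5*t*sin(5*t**2 + 3*t + 2/3) + 75*sqrt(2)*sqrt(t + 3)/2 + 3*sin(5*t**2 + 3*t + 2/3)/2 = f(t).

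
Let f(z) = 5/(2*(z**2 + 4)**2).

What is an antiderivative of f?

A first test for any F(z): its z-derivative must equal f(z) identically.
Check: d/dz[5*z/(16*z**2 + 64) + 5*atan(z/2)/32] = 5/(2*z**4 + 16*z**2 + 32), which equals f(z).

An antiderivative is F(z) = 5*z/(16*z**2 + 64) + 5*atan(z/2)/32.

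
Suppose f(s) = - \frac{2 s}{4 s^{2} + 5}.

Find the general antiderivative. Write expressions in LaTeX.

The substitution u = 2 s^{2} + \frac{5}{2} works: f is exactly (dF/du)*(du/ds) for that inner function.
Check: d/ds[- \frac{\log{\left(2 s^{2} + \frac{5}{2} \right)}}{4}] = - \frac{2 s}{4 s^{2} + 5} = f(s).

F(s) = - \frac{\log{\left(2 s^{2} + \frac{5}{2} \right)}}{4} + C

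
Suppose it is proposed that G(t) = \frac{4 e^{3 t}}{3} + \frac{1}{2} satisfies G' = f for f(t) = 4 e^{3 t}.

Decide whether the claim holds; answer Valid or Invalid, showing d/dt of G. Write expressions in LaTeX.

Valid: G'(t) = f(t).

d/dt[G] = 4 e^{3 t}
This equals f(t) exactly, so the claim holds.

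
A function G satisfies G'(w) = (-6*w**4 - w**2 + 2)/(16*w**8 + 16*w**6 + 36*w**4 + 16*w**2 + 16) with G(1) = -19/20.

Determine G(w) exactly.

Recognize the product-rule pattern: G'(w) = u'v + uv' with u = w/4, v = 1/(2*w**4 + w**2 + 2), so integration by parts undoes it.
A general antiderivative is w/(4*(2*w**4 + w**2 + 2)) + C.
The condition gives C = -19/20 - (1/20) = -1.
So G(w) = -(8*w**4 + 4*w**2 - w + 8)/(4*(2*w**4 + w**2 + 2)).
Check: d/dw[-(8*w**4 + 4*w**2 - w + 8)/(4*(2*w**4 + w**2 + 2))] = (-6*w**4 - w**2 + 2)/(16*w**8 + 16*w**6 + 36*w**4 + 16*w**2 + 16) = G'(w).

G(w) = -(8*w**4 + 4*w**2 - w + 8)/(4*(2*w**4 + w**2 + 2))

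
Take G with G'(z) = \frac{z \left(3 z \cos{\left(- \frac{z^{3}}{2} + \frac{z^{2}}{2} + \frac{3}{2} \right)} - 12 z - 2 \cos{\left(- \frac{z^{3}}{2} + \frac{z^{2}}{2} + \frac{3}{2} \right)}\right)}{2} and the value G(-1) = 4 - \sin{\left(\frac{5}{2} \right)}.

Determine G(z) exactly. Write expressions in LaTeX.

A first test for any G(z): its z-derivative must equal the given G'(z).
A general antiderivative is - 2 z^{3} - \sin{\left(- \frac{z^{3}}{2} + \frac{z^{2}}{2} + \frac{3}{2} \right)} + C.
The condition gives C = 4 - \sin{\left(\frac{5}{2} \right)} - (2 - \sin{\left(\frac{5}{2} \right)}) = 2.
So G(z) = - 2 z^{3} - \sin{\left(- \frac{z^{3}}{2} + \frac{z^{2}}{2} + \frac{3}{2} \right)} + 2.
Check: d/dz[- 2 z^{3} - \sin{\left(- \frac{z^{3}}{2} + \frac{z^{2}}{2} + \frac{3}{2} \right)} + 2] = \frac{3 z^{2} \cos{\left(- \frac{z^{3}}{2} + \frac{z^{2}}{2} + \frac{3}{2} \right)}}{2} - 6 z^{2} - z \cos{\left(- \frac{z^{3}}{2} + \frac{z^{2}}{2} + \frac{3}{2} \right)}, which equals G'(z).

G(z) = - 2 z^{3} - \sin{\left(- \frac{z^{3}}{2} + \frac{z^{2}}{2} + \frac{3}{2} \right)} + 2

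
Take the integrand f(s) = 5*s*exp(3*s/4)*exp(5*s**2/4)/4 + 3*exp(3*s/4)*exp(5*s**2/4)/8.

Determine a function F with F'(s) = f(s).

An antiderivative is F(s) = exp(5*s**2/4 + 3*s/4)/2.

The substitution u = 5*s**2/4 + 3*s/4 works: f is exactly (dF/du)*(du/ds) for that inner function.
Check: d/ds[exp(5*s**2/4 + 3*s/4)/2] = 5*s*exp(3*s/4)*exp(5*s**2/4)/4 + 3*exp(3*s/4)*exp(5*s**2/4)/8 = f(s).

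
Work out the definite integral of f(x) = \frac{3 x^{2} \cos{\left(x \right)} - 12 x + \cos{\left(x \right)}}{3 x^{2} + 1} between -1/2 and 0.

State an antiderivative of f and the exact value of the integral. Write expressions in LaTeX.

Antiderivative: F(x) = - 2 \log{\left(x^{2} + \frac{1}{3} \right)} + \sin{\left(x \right)}; value = 2 \log{\left(\frac{7}{12} \right)} + \sin{\left(\frac{1}{2} \right)} + 2 \log{\left(3 \right)}

For F(x) to be correct the identity F'(x) - f(x) = 0 must hold.
F(x) = - 2 \log{\left(x^{2} + \frac{1}{3} \right)} + \sin{\left(x \right)} is an antiderivative of f.
Check: d/dx[- 2 \log{\left(x^{2} + \frac{1}{3} \right)} + \sin{\left(x \right)}] = \frac{3 x^{2} \cos{\left(x \right)} - 12 x + \cos{\left(x \right)}}{3 x^{2} + 1} = f(x).
F(0) = 2 \log{\left(3 \right)}; F(-1/2) = - \sin{\left(\frac{1}{2} \right)} - 2 \log{\left(\frac{7}{12} \right)}.
Integral = F(0) - F(-1/2) = 2 \log{\left(\frac{7}{12} \right)} + \sin{\left(\frac{1}{2} \right)} + 2 \log{\left(3 \right)}.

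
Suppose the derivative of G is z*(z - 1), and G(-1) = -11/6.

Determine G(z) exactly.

G(z) = (2*z**3 - 3*z**2 - 6)/6

Any candidate G(z) must reproduce the stated G'(z) exactly.
A general antiderivative is z**3/3 - z**2/2 + C.
The condition gives C = -11/6 - (-5/6) = -1.
So G(z) = (2*z**3 - 3*z**2 - 6)/6.
Check: d/dz[(2*z**3 - 3*z**2 - 6)/6] = z**2 - z, which equals G'(z).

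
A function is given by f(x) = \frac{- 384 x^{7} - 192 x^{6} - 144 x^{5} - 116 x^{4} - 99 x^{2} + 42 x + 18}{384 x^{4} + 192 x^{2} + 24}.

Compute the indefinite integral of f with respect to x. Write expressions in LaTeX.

Differentiate the proposed F(x) back; it has to land on f(x) exactly.
Check: d/dx[\frac{x \left(- 3 x - 2\right) \left(8 x^{4} + 3 x - 9\right)}{24 \left(4 x^{2} + 1\right)}] = \frac{- 384 x^{7} - 192 x^{6} - 144 x^{5} - 116 x^{4} - 99 x^{2} + 42 x + 18}{384 x^{4} + 192 x^{2} + 24} = f(x).

F(x) = \frac{x \left(- 3 x - 2\right) \left(8 x^{4} + 3 x - 9\right)}{24 \left(4 x^{2} + 1\right)} + C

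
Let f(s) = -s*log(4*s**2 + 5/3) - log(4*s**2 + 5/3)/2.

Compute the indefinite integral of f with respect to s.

Integrate term by term and add the pieces.
Check: d/ds[(12*s**2 + 12*s*(-s - 1)*log(4*s**2 + 5/3) + 24*s - 5*log(s**2 + 5/12) - 4*sqrt(15)*atan(2*sqrt(15)*s/5))/24] = -s*log(4*s**2 + 5/3) - log(4*s**2 + 5/3)/2 = f(s).

F(s) = (12*s**2 + 12*s*(-s - 1)*log(4*s**2 + 5/3) + 24*s - 5*log(s**2 + 5/12) - 4*sqrt(15)*atan(2*sqrt(15)*s/5))/24 + C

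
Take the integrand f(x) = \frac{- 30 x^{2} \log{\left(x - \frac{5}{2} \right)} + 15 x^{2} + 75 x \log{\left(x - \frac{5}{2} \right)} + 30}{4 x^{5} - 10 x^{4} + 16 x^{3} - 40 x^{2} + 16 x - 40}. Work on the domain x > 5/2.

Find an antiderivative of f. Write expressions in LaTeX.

Recognize the product-rule pattern: f = u'v + uv' with u = \frac{15}{4 \left(x^{2} + 2\right)}, v = \log{\left(x - \frac{5}{2} \right)}, so integration by parts undoes it.
Check: d/dx[\frac{15 \log{\left(x - \frac{5}{2} \right)}}{4 \left(x^{2} + 2\right)}] = \frac{- 30 x^{2} \log{\left(x - \frac{5}{2} \right)} + 15 x^{2} + 75 x \log{\left(x - \frac{5}{2} \right)} + 30}{4 x^{5} - 10 x^{4} + 16 x^{3} - 40 x^{2} + 16 x - 40} = f(x).

An antiderivative is F(x) = \frac{15 \log{\left(x - \frac{5}{2} \right)}}{4 \left(x^{2} + 2\right)}.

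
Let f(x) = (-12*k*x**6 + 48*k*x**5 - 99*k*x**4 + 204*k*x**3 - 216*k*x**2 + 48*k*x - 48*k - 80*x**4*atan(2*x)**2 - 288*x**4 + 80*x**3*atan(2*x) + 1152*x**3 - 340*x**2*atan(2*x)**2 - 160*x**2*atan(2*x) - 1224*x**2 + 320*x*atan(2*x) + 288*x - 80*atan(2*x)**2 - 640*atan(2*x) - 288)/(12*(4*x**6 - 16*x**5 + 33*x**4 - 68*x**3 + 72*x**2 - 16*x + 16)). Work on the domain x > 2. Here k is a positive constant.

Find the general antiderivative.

Since d/dx undoes antidifferentiation here, F'(x) = f(x) is required of F(x).
Check: d/dx[(-3*k*x**2 + 6*k*x - 36*x*atan(x/2) + 72*atan(x/2) + 20*atan(2*x)**2)/(12*x - 24)] = (-12*k*x**6 + 48*k*x**5 - 99*k*x**4 + 204*k*x**3 - 216*k*x**2 + 48*k*x - 48*k - 80*x**4*atan(2*x)**2 - 288*x**4 + 80*x**3*atan(2*x) + 1152*x**3 - 340*x**2*atan(2*x)**2 - 160*x**2*atan(2*x) - 1224*x**2 + 320*x*atan(2*x) + 288*x - 80*atan(2*x)**2 - 640*atan(2*x) - 288)/(48*x**6 - 192*x**5 + 396*x**4 - 816*x**3 + 864*x**2 - 192*x + 192), which equals f(x).

F(x) = (-3*k*x**2 + 6*k*x - 36*x*atan(x/2) + 72*atan(x/2) + 20*atan(2*x)**2)/(12*x - 24) + C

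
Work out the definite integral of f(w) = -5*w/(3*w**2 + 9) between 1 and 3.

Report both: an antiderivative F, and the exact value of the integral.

Antiderivative: F(w) = -5*log(w**2 + 3)/6; value = -5*log(12)/6 + 5*log(4)/6

The substitution u = w**2 + 3 works: f is exactly (dF/du)*(du/dw) for that inner function.
F(w) = -5*log(w**2 + 3)/6 is an antiderivative of f.
Check: d/dw[-5*log(w**2 + 3)/6] = -5*w/(3*w**2 + 9) = f(w).
F(3) = -5*log(12)/6; F(1) = -5*log(4)/6.
Integral = F(3) - F(1) = -5*log(12)/6 + 5*log(4)/6.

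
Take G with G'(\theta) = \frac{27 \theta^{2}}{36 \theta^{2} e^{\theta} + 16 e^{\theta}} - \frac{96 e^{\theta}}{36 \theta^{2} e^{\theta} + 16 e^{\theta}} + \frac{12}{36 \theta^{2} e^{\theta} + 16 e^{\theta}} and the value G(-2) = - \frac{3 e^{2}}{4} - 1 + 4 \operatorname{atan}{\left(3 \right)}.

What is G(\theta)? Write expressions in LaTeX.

G(\theta) = - 4 \operatorname{atan}{\left(\frac{3 \theta}{2} \right)} - 1 - \frac{3 e^{- \theta}}{4}

The integrand splits into summands that can be handled one at a time.
A general antiderivative is - 4 \operatorname{atan}{\left(\frac{3 \theta}{2} \right)} - \frac{3 e^{- \theta}}{4} + C.
The condition gives C = - \frac{3 e^{2}}{4} - 1 + 4 \operatorname{atan}{\left(3 \right)} - (- \frac{3 e^{2}}{4} + 4 \operatorname{atan}{\left(3 \right)}) = -1.
So G(\theta) = - 4 \operatorname{atan}{\left(\frac{3 \theta}{2} \right)} - 1 - \frac{3 e^{- \theta}}{4}.
Check: d/d\theta[- 4 \operatorname{atan}{\left(\frac{3 \theta}{2} \right)} - 1 - \frac{3 e^{- \theta}}{4}] = \frac{27 \theta^{2} - 96 e^{\theta} + 12}{36 \theta^{2} e^{\theta} + 16 e^{\theta}}, which equals G'(\theta).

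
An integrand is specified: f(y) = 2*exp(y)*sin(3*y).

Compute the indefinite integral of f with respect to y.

F(y) = exp(y)*sin(3*y)/5 - 3*exp(y)*cos(3*y)/5 + C

Any candidate F(y) must reproduce f(y) exactly when differentiated.
Check: d/dy[exp(y)*sin(3*y)/5 - 3*exp(y)*cos(3*y)/5] = 2*exp(y)*sin(3*y) = f(y).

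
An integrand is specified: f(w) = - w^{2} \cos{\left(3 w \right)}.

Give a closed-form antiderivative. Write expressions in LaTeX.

Differentiate the proposed F(w) back; it has to land on f(w) exactly.
Check: d/dw[- \frac{w^{2} \sin{\left(3 w \right)}}{3} - \frac{2 w \cos{\left(3 w \right)}}{9} + \frac{2 \sin{\left(3 w \right)}}{27}] = - w^{2} \cos{\left(3 w \right)} = f(w).

An antiderivative is F(w) = - \frac{w^{2} \sin{\left(3 w \right)}}{3} - \frac{2 w \cos{\left(3 w \right)}}{9} + \frac{2 \sin{\left(3 w \right)}}{27}.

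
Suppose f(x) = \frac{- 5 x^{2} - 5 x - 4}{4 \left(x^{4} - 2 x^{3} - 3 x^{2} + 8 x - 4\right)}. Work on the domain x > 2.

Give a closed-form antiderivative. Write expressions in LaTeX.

The denominator factors as 4 \left(x - 2\right) \left(x - 1\right)^{2} \left(x + 2\right); partial fractions split f into directly integrable pieces: \frac{7}{72 \left(x + 2\right)} + \frac{73}{36 \left(x - 1\right)} + \frac{7}{6 \left(x - 1\right)^{2}} - \frac{17}{8 \left(x - 2\right)}.
Check: d/dx[\frac{- 153 x \log{\left(x - 2 \right)} + 146 x \log{\left(x - 1 \right)} + 7 x \log{\left(x + 2 \right)} + 153 \log{\left(x - 2 \right)} - 146 \log{\left(x - 1 \right)} - 7 \log{\left(x + 2 \right)} - 84}{72 x - 72}] = \frac{- 5 x^{2} - 5 x - 4}{4 x^{4} - 8 x^{3} - 12 x^{2} + 32 x - 16}, which equals f(x).

An antiderivative is F(x) = \frac{- 153 x \log{\left(x - 2 \right)} + 146 x \log{\left(x - 1 \right)} + 7 x \log{\left(x + 2 \right)} + 153 \log{\left(x - 2 \right)} - 146 \log{\left(x - 1 \right)} - 7 \log{\left(x + 2 \right)} - 84}{72 x - 72}.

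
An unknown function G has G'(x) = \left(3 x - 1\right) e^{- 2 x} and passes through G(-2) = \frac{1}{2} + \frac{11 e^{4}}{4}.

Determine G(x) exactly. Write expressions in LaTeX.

G(x) = \frac{\left(- 6 x - 1\right) e^{- 2 x}}{4} + \frac{1}{2}

Recognize the product-rule pattern: G'(x) = u'v + uv' with u = - \frac{3 x}{2} - \frac{1}{4}, v = e^{- 2 x}, so integration by parts undoes it.
A general antiderivative is \frac{\left(- 6 x - 1\right) e^{- 2 x}}{4} + C.
The condition gives C = \frac{1}{2} + \frac{11 e^{4}}{4} - (\frac{11 e^{4}}{4}) = \frac{1}{2}.
So G(x) = \frac{\left(- 6 x - 1\right) e^{- 2 x}}{4} + \frac{1}{2}.
Check: d/dx[\frac{\left(- 6 x - 1\right) e^{- 2 x}}{4} + \frac{1}{2}] = \left(3 x - 1\right) e^{- 2 x} = G'(x).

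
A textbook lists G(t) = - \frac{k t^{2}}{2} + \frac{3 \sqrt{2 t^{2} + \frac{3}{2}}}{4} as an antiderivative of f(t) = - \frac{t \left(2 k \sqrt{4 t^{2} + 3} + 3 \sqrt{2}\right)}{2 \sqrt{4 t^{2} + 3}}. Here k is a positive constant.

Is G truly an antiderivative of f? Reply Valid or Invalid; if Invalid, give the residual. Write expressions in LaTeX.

Invalid: d/dt[G] - f = \frac{3 \sqrt{2} t}{\sqrt{4 t^{2} + 3}}, which is not 0.

d/dt[G] = \frac{- 2 k t \sqrt{4 t^{2} + 3} + 3 \sqrt{2} t}{2 \sqrt{4 t^{2} + 3}}
d/dt[G] - f(t) = \frac{3 \sqrt{2} t}{\sqrt{4 t^{2} + 3}} != 0.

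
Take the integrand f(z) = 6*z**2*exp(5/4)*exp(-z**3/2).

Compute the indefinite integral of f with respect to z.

F(z) = -4*exp(5/4)*exp(-z**3/2) + C

f matches the chain-rule pattern g'(h)*h' with inner function h(z) = 5/4 - z**3/2; substituting u = h(z) collapses the integral.
Check: d/dz[-4*exp(5/4)*exp(-z**3/2)] = 6*z**2*exp(5/4)*exp(-z**3/2) = f(z).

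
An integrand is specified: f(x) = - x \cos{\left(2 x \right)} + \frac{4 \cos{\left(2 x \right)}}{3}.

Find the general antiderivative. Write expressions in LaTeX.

The integrand splits into summands that can be handled one at a time.
Check: d/dx[- \frac{6 x \sin{\left(2 x \right)} - 8 \sin{\left(2 x \right)} + 3 \cos{\left(2 x \right)}}{12}] = - x \cos{\left(2 x \right)} + \frac{4 \cos{\left(2 x \right)}}{3} = f(x).

F(x) = - \frac{6 x \sin{\left(2 x \right)} - 8 \sin{\left(2 x \right)} + 3 \cos{\left(2 x \right)}}{12} + C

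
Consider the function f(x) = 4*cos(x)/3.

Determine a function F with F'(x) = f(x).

A candidate is checked by its d/dx: the result must match f(x).
Check: d/dx[4*sin(x)/3] = 4*cos(x)/3 = f(x).

An antiderivative is F(x) = 4*sin(x)/3.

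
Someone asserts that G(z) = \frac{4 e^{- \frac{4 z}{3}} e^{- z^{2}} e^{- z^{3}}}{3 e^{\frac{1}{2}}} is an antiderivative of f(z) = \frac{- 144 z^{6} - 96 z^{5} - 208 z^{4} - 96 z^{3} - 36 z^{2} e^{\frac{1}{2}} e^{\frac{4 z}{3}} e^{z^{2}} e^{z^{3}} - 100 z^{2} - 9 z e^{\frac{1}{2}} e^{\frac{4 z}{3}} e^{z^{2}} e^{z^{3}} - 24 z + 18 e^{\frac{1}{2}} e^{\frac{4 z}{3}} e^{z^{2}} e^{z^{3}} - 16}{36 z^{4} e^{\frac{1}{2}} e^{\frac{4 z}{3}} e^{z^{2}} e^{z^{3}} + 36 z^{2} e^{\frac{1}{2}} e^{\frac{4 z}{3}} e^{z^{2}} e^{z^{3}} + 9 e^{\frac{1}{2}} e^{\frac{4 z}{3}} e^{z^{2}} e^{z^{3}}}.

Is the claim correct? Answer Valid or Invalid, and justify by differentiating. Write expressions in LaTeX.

Invalid: d/dz[G] - f = \frac{4 z^{2} + z - 2}{4 z^{4} + 4 z^{2} + 1}, which is not 0.

d/dz[G] = \frac{\left(- 36 z^{2} - 24 z - 16\right) e^{- \frac{4 z}{3}} e^{- z^{2}} e^{- z^{3}}}{9 e^{\frac{1}{2}}}
d/dz[G] - f(z) = \frac{4 z^{2} + z - 2}{4 z^{4} + 4 z^{2} + 1} != 0.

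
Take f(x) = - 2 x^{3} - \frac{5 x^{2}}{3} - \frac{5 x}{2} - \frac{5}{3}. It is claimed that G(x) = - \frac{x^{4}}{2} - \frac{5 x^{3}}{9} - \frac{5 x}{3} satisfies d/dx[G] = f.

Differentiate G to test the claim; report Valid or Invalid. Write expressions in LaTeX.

Invalid: d/dx[G] - f = \frac{5 x}{2}, which is not 0.

d/dx[G] = - 2 x^{3} - \frac{5 x^{2}}{3} - \frac{5}{3}
d/dx[G] - f(x) = \frac{5 x}{2} != 0.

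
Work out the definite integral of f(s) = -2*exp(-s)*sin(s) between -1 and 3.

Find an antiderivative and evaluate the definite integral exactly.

Antiderivative: F(s) = (sin(s) + cos(s))*exp(-s); value = -exp(1)*cos(1) + exp(-3)*cos(3) + exp(-3)*sin(3) + exp(1)*sin(1)

Any candidate F(s) must reproduce f(s) exactly when differentiated.
F(s) = (sin(s) + cos(s))*exp(-s) is an antiderivative of f.
Check: d/ds[(sin(s) + cos(s))*exp(-s)] = -2*exp(-s)*sin(s) = f(s).
F(3) = exp(-3)*cos(3) + exp(-3)*sin(3); F(-1) = -exp(1)*sin(1) + exp(1)*cos(1).
Integral = F(3) - F(-1) = -exp(1)*cos(1) + exp(-3)*cos(3) + exp(-3)*sin(3) + exp(1)*sin(1).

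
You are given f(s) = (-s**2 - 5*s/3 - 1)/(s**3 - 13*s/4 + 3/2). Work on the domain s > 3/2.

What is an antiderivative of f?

An antiderivative is F(s) = -23*log(s - 3/2)/14 + 5*log(s - 1/2)/6 - 4*log(s + 2)/21.

The denominator factors as 3*(s + 2)*(2*s - 3)*(2*s - 1); partial fractions split f into directly integrable pieces: 5/(3*(2*s - 1)) - 23/(7*(2*s - 3)) - 4/(21*(s + 2)).
Check: d/ds[-23*log(s - 3/2)/14 + 5*log(s - 1/2)/6 - 4*log(s + 2)/21] = (-12*s**2 - 20*s - 12)/(12*s**3 - 39*s + 18), which equals f(s).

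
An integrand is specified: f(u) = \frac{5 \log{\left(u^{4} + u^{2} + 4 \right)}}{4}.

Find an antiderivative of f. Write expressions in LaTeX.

An antiderivative F(u) passes only if d/du[F] lands on f(u) exactly.
Check: d/du[\frac{5 u \log{\left(u^{4} + u^{2} + 4 \right)}}{4} - 5 u - \frac{5 \sqrt{3} \log{\left(u^{2} - \sqrt{3} u + 2 \right)}}{8} + \frac{5 \sqrt{3} \log{\left(u^{2} + \sqrt{3} u + 2 \right)}}{8} + \frac{5 \sqrt{5} \operatorname{atan}{\left(\frac{2 \sqrt{5} u}{5} - \frac{\sqrt{15}}{5} \right)}}{4} + \frac{5 \sqrt{5} \operatorname{atan}{\left(\frac{2 \sqrt{5} u}{5} + \frac{\sqrt{15}}{5} \right)}}{4}] = \frac{5 \log{\left(u^{4} + u^{2} + 4 \right)}}{4} = f(u).

An antiderivative is F(u) = \frac{5 u \log{\left(u^{4} + u^{2} + 4 \right)}}{4} - 5 u - \frac{5 \sqrt{3} \log{\left(u^{2} - \sqrt{3} u + 2 \right)}}{8} + \frac{5 \sqrt{3} \log{\left(u^{2} + \sqrt{3} u + 2 \right)}}{8} + \frac{5 \sqrt{5} \operatorname{atan}{\left(\frac{2 \sqrt{5} u}{5} - \frac{\sqrt{15}}{5} \right)}}{4} + \frac{5 \sqrt{5} \operatorname{atan}{\left(\frac{2 \sqrt{5} u}{5} + \frac{\sqrt{15}}{5} \right)}}{4}.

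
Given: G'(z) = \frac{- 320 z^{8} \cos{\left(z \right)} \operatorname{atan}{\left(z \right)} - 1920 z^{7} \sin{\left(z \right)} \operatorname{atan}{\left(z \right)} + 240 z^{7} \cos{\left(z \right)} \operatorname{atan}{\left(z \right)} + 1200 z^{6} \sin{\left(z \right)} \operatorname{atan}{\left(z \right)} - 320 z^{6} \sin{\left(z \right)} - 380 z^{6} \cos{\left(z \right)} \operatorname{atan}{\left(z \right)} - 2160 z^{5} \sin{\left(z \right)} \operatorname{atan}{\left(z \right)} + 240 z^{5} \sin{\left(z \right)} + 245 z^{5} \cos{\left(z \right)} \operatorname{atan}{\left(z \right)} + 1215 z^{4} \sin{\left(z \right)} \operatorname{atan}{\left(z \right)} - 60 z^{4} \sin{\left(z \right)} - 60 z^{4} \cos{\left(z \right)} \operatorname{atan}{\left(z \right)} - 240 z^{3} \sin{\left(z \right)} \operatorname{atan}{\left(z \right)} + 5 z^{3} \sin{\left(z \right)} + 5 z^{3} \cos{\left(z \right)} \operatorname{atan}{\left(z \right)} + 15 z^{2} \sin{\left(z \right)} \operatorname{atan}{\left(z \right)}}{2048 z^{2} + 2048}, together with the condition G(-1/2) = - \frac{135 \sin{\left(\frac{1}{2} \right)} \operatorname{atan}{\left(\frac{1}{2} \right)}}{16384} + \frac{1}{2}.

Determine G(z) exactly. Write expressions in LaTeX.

Differentiate the proposed G(z) back; it has to land on the given G'(z).
A general antiderivative is - \frac{5 \left(z^{2} - \frac{z}{4}\right)^{3} \sin{\left(z \right)} \operatorname{atan}{\left(z \right)}}{32} + C.
The condition gives C = - \frac{135 \sin{\left(\frac{1}{2} \right)} \operatorname{atan}{\left(\frac{1}{2} \right)}}{16384} + \frac{1}{2} - (- \frac{135 \sin{\left(\frac{1}{2} \right)} \operatorname{atan}{\left(\frac{1}{2} \right)}}{16384}) = \frac{1}{2}.
So G(z) = - \frac{5 z^{6} \sin{\left(z \right)} \operatorname{atan}{\left(z \right)}}{32} + \frac{15 z^{5} \sin{\left(z \right)} \operatorname{atan}{\left(z \right)}}{128} - \frac{15 z^{4} \sin{\left(z \right)} \operatorname{atan}{\left(z \right)}}{512} + \frac{5 z^{3} \sin{\left(z \right)} \operatorname{atan}{\left(z \right)}}{2048} + \frac{1}{2}.
Check: d/dz[- \frac{5 z^{6} \sin{\left(z \right)} \operatorname{atan}{\left(z \right)}}{32} + \frac{15 z^{5} \sin{\left(z \right)} \operatorname{atan}{\left(z \right)}}{128} - \frac{15 z^{4} \sin{\left(z \right)} \operatorname{atan}{\left(z \right)}}{512} + \frac{5 z^{3} \sin{\left(z \right)} \operatorname{atan}{\left(z \right)}}{2048} + \frac{1}{2}] = \frac{- 320 z^{8} \cos{\left(z \right)} \operatorname{atan}{\left(z \right)} - 1920 z^{7} \sin{\left(z \right)} \operatorname{atan}{\left(z \right)} + 240 z^{7} \cos{\left(z \right)} \operatorname{atan}{\left(z \right)} + 1200 z^{6} \sin{\left(z \right)} \operatorname{atan}{\left(z \right)} - 320 z^{6} \sin{\left(z \right)} - 380 z^{6} \cos{\left(z \right)} \operatorname{atan}{\left(z \right)} - 2160 z^{5} \sin{\left(z \right)} \operatorname{atan}{\left(z \right)} + 240 z^{5} \sin{\left(z \right)} + 245 z^{5} \cos{\left(z \right)} \operatorname{atan}{\left(z \right)} + 1215 z^{4} \sin{\left(z \right)} \operatorname{atan}{\left(z \right)} - 60 z^{4} \sin{\left(z \right)} - 60 z^{4} \cos{\left(z \right)} \operatorname{atan}{\left(z \right)} - 240 z^{3} \sin{\left(z \right)} \operatorname{atan}{\left(z \right)} + 5 z^{3} \sin{\left(z \right)} + 5 z^{3} \cos{\left(z \right)} \operatorname{atan}{\left(z \right)} + 15 z^{2} \sin{\left(z \right)} \operatorname{atan}{\left(z \right)}}{2048 z^{2} + 2048} = G'(z).

G(z) = - \frac{5 z^{6} \sin{\left(z \right)} \operatorname{atan}{\left(z \right)}}{32} + \frac{15 z^{5} \sin{\left(z \right)} \operatorname{atan}{\left(z \right)}}{128} - \frac{15 z^{4} \sin{\left(z \right)} \operatorname{atan}{\left(z \right)}}{512} + \frac{5 z^{3} \sin{\left(z \right)} \operatorname{atan}{\left(z \right)}}{2048} + \frac{1}{2}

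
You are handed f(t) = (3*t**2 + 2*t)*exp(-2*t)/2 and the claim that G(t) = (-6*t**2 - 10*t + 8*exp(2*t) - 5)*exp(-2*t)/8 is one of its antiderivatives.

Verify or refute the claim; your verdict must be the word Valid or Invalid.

Valid - the claim checks out under differentiation.

d/dt[G] = (3*t**2 + 2*t)*exp(-2*t)/2
This equals f(t) exactly, so the claim holds.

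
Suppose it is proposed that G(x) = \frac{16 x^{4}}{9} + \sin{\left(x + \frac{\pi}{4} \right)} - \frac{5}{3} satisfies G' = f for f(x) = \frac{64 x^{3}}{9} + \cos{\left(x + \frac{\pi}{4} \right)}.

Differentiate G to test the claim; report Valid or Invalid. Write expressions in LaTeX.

d/dx[G] = \frac{64 x^{3}}{9} + \cos{\left(x + \frac{\pi}{4} \right)}
This equals f(x) exactly, so the claim holds.

Valid - the claim checks out under differentiation.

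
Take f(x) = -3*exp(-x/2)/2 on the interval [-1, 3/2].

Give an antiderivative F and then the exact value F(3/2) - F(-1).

Differentiate the proposed F(x) back; it has to land on f(x) exactly.
F(x) = 3*exp(-x/2) is an antiderivative of f.
Check: d/dx[3*exp(-x/2)] = -3*exp(-x/2)/2 = f(x).
F(3/2) = 3*exp(-3/4); F(-1) = 3*exp(1/2).
Integral = F(3/2) - F(-1) = -3*exp(1/2) + 3*exp(-3/4).

Antiderivative: F(x) = 3*exp(-x/2); value = -3*exp(1/2) + 3*exp(-3/4)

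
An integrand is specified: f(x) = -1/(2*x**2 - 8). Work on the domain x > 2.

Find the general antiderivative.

Factor the denominator (2*(x - 2)*(x + 2)) and decompose: f = 1/(8*(x + 2)) - 1/(8*(x - 2)); each piece integrates to a log, atan, or power term.
Check: d/dx[-log(x - 2)/8 + log(x + 2)/8] = -1/(2*x**2 - 8) = f(x).

F(x) = -log(x - 2)/8 + log(x + 2)/8 + C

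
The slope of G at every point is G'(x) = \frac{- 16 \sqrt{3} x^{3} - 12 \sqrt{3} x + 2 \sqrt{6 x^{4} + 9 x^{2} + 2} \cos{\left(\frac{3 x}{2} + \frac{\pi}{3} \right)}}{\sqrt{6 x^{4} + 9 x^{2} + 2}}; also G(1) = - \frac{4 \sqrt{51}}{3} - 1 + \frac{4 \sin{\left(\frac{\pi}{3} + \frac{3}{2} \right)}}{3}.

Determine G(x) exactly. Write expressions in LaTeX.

Since d/dx undoes antidifferentiation here, G(x) must give back the stated G'(x).
A general antiderivative is - 4 \sqrt{2 x^{4} + 3 x^{2} + \frac{2}{3}} + \frac{4 \sin{\left(\frac{3 x}{2} + \frac{\pi}{3} \right)}}{3} + C.
The condition gives C = - \frac{4 \sqrt{51}}{3} - 1 + \frac{4 \sin{\left(\frac{\pi}{3} + \frac{3}{2} \right)}}{3} - (- \frac{4 \sqrt{51}}{3} + \frac{4 \sin{\left(\frac{\pi}{3} + \frac{3}{2} \right)}}{3}) = -1.
So G(x) = \frac{- 4 \sqrt{3} \sqrt{6 x^{4} + 9 x^{2} + 2} + 4 \sin{\left(\frac{3 x}{2} + \frac{\pi}{3} \right)} - 3}{3}.
Check: d/dx[\frac{- 4 \sqrt{3} \sqrt{6 x^{4} + 9 x^{2} + 2} + 4 \sin{\left(\frac{3 x}{2} + \frac{\pi}{3} \right)} - 3}{3}] = \frac{- 16 \sqrt{3} x^{3} - 12 \sqrt{3} x + 2 \sqrt{6 x^{4} + 9 x^{2} + 2} \cos{\left(\frac{3 x}{2} + \frac{\pi}{3} \right)}}{\sqrt{6 x^{4} + 9 x^{2} + 2}} = G'(x).

G(x) = \frac{- 4 \sqrt{3} \sqrt{6 x^{4} + 9 x^{2} + 2} + 4 \sin{\left(\frac{3 x}{2} + \frac{\pi}{3} \right)} - 3}{3}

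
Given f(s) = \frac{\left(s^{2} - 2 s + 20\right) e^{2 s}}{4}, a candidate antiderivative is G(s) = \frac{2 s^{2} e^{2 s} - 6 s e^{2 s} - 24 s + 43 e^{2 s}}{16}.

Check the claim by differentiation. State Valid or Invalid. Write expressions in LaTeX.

d/ds[G] = \frac{s^{2} e^{2 s}}{4} - \frac{s e^{2 s}}{2} + 5 e^{2 s} - \frac{3}{2}
d/ds[G] - f(s) = - \frac{3}{2} != 0.

Invalid: d/ds[G] - f = - \frac{3}{2}, which is not 0.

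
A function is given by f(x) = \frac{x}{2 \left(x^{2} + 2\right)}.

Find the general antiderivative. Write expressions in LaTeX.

The substitution u = \frac{x^{2}}{2} + 1 works: f is exactly (dF/du)*(du/dx) for that inner function.
Check: d/dx[\frac{\log{\left(\frac{x^{2}}{2} + 1 \right)}}{4}] = \frac{x}{2 x^{2} + 4}, which equals f(x).

F(x) = \frac{\log{\left(\frac{x^{2}}{2} + 1 \right)}}{4} + C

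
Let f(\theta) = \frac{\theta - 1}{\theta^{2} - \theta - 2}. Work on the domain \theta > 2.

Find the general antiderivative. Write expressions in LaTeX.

The denominator factors as \left(\theta - 2\right) \left(\theta + 1\right); partial fractions split f into directly integrable pieces: \frac{2}{3 \left(\theta + 1\right)} + \frac{1}{3 \left(\theta - 2\right)}.
Check: d/d\theta[\frac{\log{\left(\theta - 2 \right)} + 2 \log{\left(\theta + 1 \right)}}{3}] = \frac{\theta - 1}{\theta^{2} - \theta - 2} = f(\theta).

F(\theta) = \frac{\log{\left(\theta - 2 \right)} + 2 \log{\left(\theta + 1 \right)}}{3} + C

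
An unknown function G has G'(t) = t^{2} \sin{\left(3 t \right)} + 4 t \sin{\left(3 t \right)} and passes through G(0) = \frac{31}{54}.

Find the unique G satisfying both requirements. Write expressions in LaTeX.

The integrand splits into summands that can be handled one at a time.
A general antiderivative is - \frac{t^{2} \cos{\left(3 t \right)}}{3} + \frac{2 t \sin{\left(3 t \right)}}{9} - \frac{4 t \cos{\left(3 t \right)}}{3} + \frac{4 \sin{\left(3 t \right)}}{9} + \frac{2 \cos{\left(3 t \right)}}{27} + C.
The condition gives C = \frac{31}{54} - (\frac{2}{27}) = \frac{1}{2}.
So G(t) = \frac{- 18 t^{2} \cos{\left(3 t \right)} + 12 t \sin{\left(3 t \right)} - 72 t \cos{\left(3 t \right)} + 24 \sin{\left(3 t \right)} + 4 \cos{\left(3 t \right)} + 27}{54}.
Check: d/dt[\frac{- 18 t^{2} \cos{\left(3 t \right)} + 12 t \sin{\left(3 t \right)} - 72 t \cos{\left(3 t \right)} + 24 \sin{\left(3 t \right)} + 4 \cos{\left(3 t \right)} + 27}{54}] = t^{2} \sin{\left(3 t \right)} + 4 t \sin{\left(3 t \right)} = G'(t).

G(t) = \frac{- 18 t^{2} \cos{\left(3 t \right)} + 12 t \sin{\left(3 t \right)} - 72 t \cos{\left(3 t \right)} + 24 \sin{\left(3 t \right)} + 4 \cos{\left(3 t \right)} + 27}{54}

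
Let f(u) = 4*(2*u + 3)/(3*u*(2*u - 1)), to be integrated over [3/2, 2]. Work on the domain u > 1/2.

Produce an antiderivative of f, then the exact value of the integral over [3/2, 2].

Antiderivative: F(u) = -4*log(u) + 16*log(u - 1/2)/3; value = -4*log(2) + 28*log(3/2)/3

The denominator factors as 3*u*(2*u - 1); partial fractions split f into directly integrable pieces: 32/(3*(2*u - 1)) - 4/u.
F(u) = -4*log(u) + 16*log(u - 1/2)/3 is an antiderivative of f.
Check: d/du[-4*log(u) + 16*log(u - 1/2)/3] = (8*u + 12)/(6*u**2 - 3*u), which equals f(u).
F(2) = -4*log(2) + 16*log(3/2)/3; F(3/2) = -4*log(3/2).
Integral = F(2) - F(3/2) = -4*log(2) + 28*log(3/2)/3.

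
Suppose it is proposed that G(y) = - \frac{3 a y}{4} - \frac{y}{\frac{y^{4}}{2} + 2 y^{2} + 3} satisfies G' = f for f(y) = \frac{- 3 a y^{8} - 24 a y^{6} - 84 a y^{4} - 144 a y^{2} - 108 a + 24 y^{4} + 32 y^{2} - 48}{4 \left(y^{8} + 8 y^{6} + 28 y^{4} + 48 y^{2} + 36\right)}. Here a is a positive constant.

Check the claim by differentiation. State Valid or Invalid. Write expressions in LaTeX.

d/dy[G] = \frac{- 3 a y^{8} - 24 a y^{6} - 84 a y^{4} - 144 a y^{2} - 108 a + 24 y^{4} + 32 y^{2} - 48}{4 y^{8} + 32 y^{6} + 112 y^{4} + 192 y^{2} + 144}
This equals f(y) exactly, so the claim holds.

Valid - the claim checks out under differentiation.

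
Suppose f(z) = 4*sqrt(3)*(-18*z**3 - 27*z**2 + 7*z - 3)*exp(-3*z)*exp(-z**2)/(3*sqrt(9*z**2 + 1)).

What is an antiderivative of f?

Recognize the product-rule pattern: f = u'v + uv' with u = 4*sqrt(3*z**2 + 1/3), v = exp(-z**2 - 3*z), so integration by parts undoes it.
Check: d/dz[4*sqrt(3)*sqrt(9*z**2 + 1)*exp(-z**2 - 3*z)/3] = (-72*sqrt(3)*z**3 - 108*sqrt(3)*z**2 + 28*sqrt(3)*z - 12*sqrt(3))*exp(-3*z)*exp(-z**2)/(3*sqrt(9*z**2 + 1)), which equals f(z).

An antiderivative is F(z) = 4*sqrt(3)*sqrt(9*z**2 + 1)*exp(-z**2 - 3*z)/3.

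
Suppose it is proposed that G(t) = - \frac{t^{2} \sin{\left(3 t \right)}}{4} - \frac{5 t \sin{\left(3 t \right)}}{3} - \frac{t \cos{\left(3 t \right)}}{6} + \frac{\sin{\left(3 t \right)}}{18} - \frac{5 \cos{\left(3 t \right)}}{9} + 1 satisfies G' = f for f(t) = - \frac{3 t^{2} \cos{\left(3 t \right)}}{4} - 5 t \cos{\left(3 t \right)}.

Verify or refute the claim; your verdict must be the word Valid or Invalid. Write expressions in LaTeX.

Valid: G'(t) = f(t).

d/dt[G] = - \frac{3 t^{2} \cos{\left(3 t \right)}}{4} - 5 t \cos{\left(3 t \right)}
This equals f(t) exactly, so the claim holds.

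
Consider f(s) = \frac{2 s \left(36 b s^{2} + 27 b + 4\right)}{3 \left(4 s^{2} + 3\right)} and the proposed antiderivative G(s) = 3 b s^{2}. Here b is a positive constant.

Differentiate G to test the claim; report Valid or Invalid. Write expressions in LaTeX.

Invalid: d/ds[G] - f = - \frac{8 s}{12 s^{2} + 9}, which is not 0.

d/ds[G] = 6 b s
d/ds[G] - f(s) = - \frac{8 s}{12 s^{2} + 9} != 0.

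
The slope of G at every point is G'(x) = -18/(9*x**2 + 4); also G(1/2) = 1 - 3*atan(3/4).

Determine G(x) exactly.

G(x) = 1 - 3*atan(3*x/2)

Check a candidate G(x) by differentiating: d/dx[G] must match the given G'(x).
A general antiderivative is -3*atan(3*x/2) + C.
The condition gives C = 1 - 3*atan(3/4) - (-3*atan(3/4)) = 1.
So G(x) = 1 - 3*atan(3*x/2).
Check: d/dx[1 - 3*atan(3*x/2)] = -18/(9*x**2 + 4) = G'(x).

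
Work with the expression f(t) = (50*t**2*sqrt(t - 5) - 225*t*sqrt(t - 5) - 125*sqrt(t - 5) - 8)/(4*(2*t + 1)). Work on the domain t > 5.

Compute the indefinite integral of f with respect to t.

F(t) = 5*t**2*sqrt(t - 5)/2 - 25*t*sqrt(t - 5) + 125*sqrt(t - 5)/2 - log(t + 1/2) + C

A candidate is checked by its d/dt: the result must match f(t).
Check: d/dt[5*t**2*sqrt(t - 5)/2 - 25*t*sqrt(t - 5) + 125*sqrt(t - 5)/2 - log(t + 1/2)] = (50*t**3 - 475*t**2 + 1000*t - 8*sqrt(t - 5) + 625)/(8*t*sqrt(t - 5) + 4*sqrt(t - 5)), which equals f(t).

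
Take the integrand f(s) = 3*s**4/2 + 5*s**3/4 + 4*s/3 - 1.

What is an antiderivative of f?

The integrand splits into summands that can be handled one at a time.
Check: d/ds[3*s**5/10 + 5*s**4/16 + 2*s**2/3 - s] = 3*s**4/2 + 5*s**3/4 + 4*s/3 - 1 = f(s).

An antiderivative is F(s) = 3*s**5/10 + 5*s**4/16 + 2*s**2/3 - s.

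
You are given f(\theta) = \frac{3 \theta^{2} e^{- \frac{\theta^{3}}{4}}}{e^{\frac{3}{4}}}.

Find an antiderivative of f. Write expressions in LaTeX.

An antiderivative is F(\theta) = - 4 e^{- \frac{\theta^{3}}{4} - \frac{3}{4}}.

f matches the chain-rule pattern g'(h)*h' with inner function h(\theta) = - \frac{\theta^{3}}{4} - \frac{3}{4}; substituting u = h(\theta) collapses the integral.
Check: d/d\theta[- 4 e^{- \frac{\theta^{3}}{4} - \frac{3}{4}}] = \frac{3 \theta^{2} e^{- \frac{\theta^{3}}{4}}}{e^{\frac{3}{4}}} = f(\theta).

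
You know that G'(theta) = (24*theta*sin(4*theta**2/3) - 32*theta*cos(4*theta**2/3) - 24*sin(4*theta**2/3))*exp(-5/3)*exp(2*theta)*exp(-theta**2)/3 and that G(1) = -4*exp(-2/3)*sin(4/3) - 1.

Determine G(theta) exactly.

G'(theta) has the shape u'v + uv' for u = -4*exp(-theta**2 + 2*theta - 5/3) and v = sin(4*theta**2/3) — it is the derivative of the product u*v.
A general antiderivative is -4*exp(-theta**2 + 2*theta - 5/3)*sin(4*theta**2/3) + C.
The condition gives C = -4*exp(-2/3)*sin(4/3) - 1 - (-4*exp(-2/3)*sin(4/3)) = -1.
So G(theta) = -4*exp(-theta**2 + 2*theta - 5/3)*sin(4*theta**2/3) - 1.
Check: d/dtheta[-4*exp(-theta**2 + 2*theta - 5/3)*sin(4*theta**2/3) - 1] = (24*theta*sin(4*theta**2/3) - 32*theta*cos(4*theta**2/3) - 24*sin(4*theta**2/3))*exp(-5/3)*exp(2*theta)*exp(-theta**2)/3 = G'(theta).

G(theta) = -4*exp(-theta**2 + 2*theta - 5/3)*sin(4*theta**2/3) - 1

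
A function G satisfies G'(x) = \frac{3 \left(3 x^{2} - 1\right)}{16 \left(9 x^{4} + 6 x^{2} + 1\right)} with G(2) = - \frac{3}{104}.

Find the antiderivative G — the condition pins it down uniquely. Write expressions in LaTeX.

Recognize the product-rule pattern: G'(x) = u'v + uv' with u = - \frac{x}{4}, v = \frac{1}{4 x^{2} + \frac{4}{3}}, so integration by parts undoes it.
A general antiderivative is - \frac{x}{4 \left(4 x^{2} + \frac{4}{3}\right)} + C.
The condition gives C = - \frac{3}{104} - (- \frac{3}{104}) = 0.
So G(x) = - \frac{x}{16 x^{2} + \frac{16}{3}}.
Check: d/dx[- \frac{x}{16 x^{2} + \frac{16}{3}}] = \frac{9 x^{2} - 3}{144 x^{4} + 96 x^{2} + 16}, which equals G'(x).

G(x) = - \frac{x}{16 x^{2} + \frac{16}{3}}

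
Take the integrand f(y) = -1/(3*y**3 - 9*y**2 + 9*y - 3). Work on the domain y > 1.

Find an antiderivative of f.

An antiderivative is F(y) = 1/(6*(y - 1)**2).

Recover f(y) by differentiating a candidate F(y); any mismatch rules it out.
Check: d/dy[1/(6*(y - 1)**2)] = -1/(3*y**3 - 9*y**2 + 9*y - 3) = f(y).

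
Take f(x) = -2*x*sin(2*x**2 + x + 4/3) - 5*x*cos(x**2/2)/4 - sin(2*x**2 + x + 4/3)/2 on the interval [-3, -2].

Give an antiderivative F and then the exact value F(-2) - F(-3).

Antiderivative: F(x) = -5*sin(x**2/2)/4 + cos(2*x**2 + x + 4/3)/2; value = 5*sin(9/2)/4 - 5*sin(2)/4 + cos(22/3)/2 - cos(49/3)/2

Integrate term by term and add the pieces.
F(x) = -5*sin(x**2/2)/4 + cos(2*x**2 + x + 4/3)/2 is an antiderivative of f.
Check: d/dx[-5*sin(x**2/2)/4 + cos(2*x**2 + x + 4/3)/2] = -2*x*sin(2*x**2 + x + 4/3) - 5*x*cos(x**2/2)/4 - sin(2*x**2 + x + 4/3)/2 = f(x).
F(-2) = -5*sin(2)/4 + cos(22/3)/2; F(-3) = cos(49/3)/2 - 5*sin(9/2)/4.
Integral = F(-2) - F(-3) = 5*sin(9/2)/4 - 5*sin(2)/4 + cos(22/3)/2 - cos(49/3)/2.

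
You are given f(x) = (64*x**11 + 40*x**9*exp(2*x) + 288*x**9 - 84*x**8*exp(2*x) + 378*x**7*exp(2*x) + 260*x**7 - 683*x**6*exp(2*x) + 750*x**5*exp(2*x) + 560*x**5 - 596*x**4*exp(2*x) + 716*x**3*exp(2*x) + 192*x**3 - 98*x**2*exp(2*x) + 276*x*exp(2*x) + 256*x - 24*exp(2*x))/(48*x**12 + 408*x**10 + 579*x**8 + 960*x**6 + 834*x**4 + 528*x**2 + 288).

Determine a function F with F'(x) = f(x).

An antiderivative is F(x) = (4*x**4*log(x**4/2 + 4*x**2 + 3) + x**2*log(x**4/2 + 4*x**2 + 3) + 5*x*exp(2*x) - 3*exp(2*x) + 4*log(x**4/2 + 4*x**2 + 3))/(3*(4*x**4 + x**2 + 4)).

Whatever form F(x) takes, F'(x) = f(x) is non-negotiable.
Check: d/dx[(4*x**4*log(x**4/2 + 4*x**2 + 3) + x**2*log(x**4/2 + 4*x**2 + 3) + 5*x*exp(2*x) - 3*exp(2*x) + 4*log(x**4/2 + 4*x**2 + 3))/(3*(4*x**4 + x**2 + 4))] = (64*x**11 + 40*x**9*exp(2*x) + 288*x**9 - 84*x**8*exp(2*x) + 378*x**7*exp(2*x) + 260*x**7 - 683*x**6*exp(2*x) + 750*x**5*exp(2*x) + 560*x**5 - 596*x**4*exp(2*x) + 716*x**3*exp(2*x) + 192*x**3 - 98*x**2*exp(2*x) + 276*x*exp(2*x) + 256*x - 24*exp(2*x))/(48*x**12 + 408*x**10 + 579*x**8 + 960*x**6 + 834*x**4 + 528*x**2 + 288) = f(x).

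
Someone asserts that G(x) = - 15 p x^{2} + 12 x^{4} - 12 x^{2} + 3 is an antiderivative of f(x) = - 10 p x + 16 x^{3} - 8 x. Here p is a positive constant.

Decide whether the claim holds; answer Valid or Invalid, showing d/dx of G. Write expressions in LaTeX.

Invalid: d/dx[G] - f = - 20 p x + 32 x^{3} - 16 x, which is not 0.

d/dx[G] = - 30 p x + 48 x^{3} - 24 x
d/dx[G] - f(x) = - 20 p x + 32 x^{3} - 16 x != 0.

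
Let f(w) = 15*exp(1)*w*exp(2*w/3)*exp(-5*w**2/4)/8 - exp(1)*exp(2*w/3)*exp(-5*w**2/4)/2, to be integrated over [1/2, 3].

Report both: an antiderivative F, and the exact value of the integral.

Antiderivative: F(w) = -3*exp(-5*w**2/4 + 2*w/3 + 1)/4; value = -3*exp(-33/4)/4 + 3*exp(49/48)/4

The substitution u = -5*w**2/4 + 2*w/3 + 1 works: f is exactly (dF/du)*(du/dw) for that inner function.
F(w) = -3*exp(-5*w**2/4 + 2*w/3 + 1)/4 is an antiderivative of f.
Check: d/dw[-3*exp(-5*w**2/4 + 2*w/3 + 1)/4] = 15*exp(1)*w*exp(2*w/3)*exp(-5*w**2/4)/8 - exp(1)*exp(2*w/3)*exp(-5*w**2/4)/2 = f(w).
F(3) = -3*exp(-33/4)/4; F(1/2) = -3*exp(49/48)/4.
Integral = F(3) - F(1/2) = -3*exp(-33/4)/4 + 3*exp(49/48)/4.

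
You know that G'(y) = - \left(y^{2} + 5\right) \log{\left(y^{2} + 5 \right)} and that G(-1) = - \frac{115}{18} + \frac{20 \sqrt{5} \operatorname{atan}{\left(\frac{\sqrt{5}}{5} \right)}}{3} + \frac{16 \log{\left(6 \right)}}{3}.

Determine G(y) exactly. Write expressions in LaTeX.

Recover the given G'(y) by differentiating a candidate G(y); any mismatch rules it out.
A general antiderivative is \frac{2 y^{3}}{9} + \frac{20 y}{3} + \left(- \frac{y^{3}}{3} - 5 y\right) \log{\left(y^{2} + 5 \right)} - \frac{20 \sqrt{5} \operatorname{atan}{\left(\frac{\sqrt{5} y}{5} \right)}}{3} + C.
The condition gives C = - \frac{115}{18} + \frac{20 \sqrt{5} \operatorname{atan}{\left(\frac{\sqrt{5}}{5} \right)}}{3} + \frac{16 \log{\left(6 \right)}}{3} - (- \frac{62}{9} + \frac{20 \sqrt{5} \operatorname{atan}{\left(\frac{\sqrt{5}}{5} \right)}}{3} + \frac{16 \log{\left(6 \right)}}{3}) = \frac{1}{2}.
So G(y) = \frac{4 y^{3} + 6 y \left(- y^{2} - 15\right) \log{\left(y^{2} + 5 \right)} + 120 y - 120 \sqrt{5} \operatorname{atan}{\left(\frac{\sqrt{5} y}{5} \right)} + 9}{18}.
Check: d/dy[\frac{4 y^{3} + 6 y \left(- y^{2} - 15\right) \log{\left(y^{2} + 5 \right)} + 120 y - 120 \sqrt{5} \operatorname{atan}{\left(\frac{\sqrt{5} y}{5} \right)} + 9}{18}] = - y^{2} \log{\left(y^{2} + 5 \right)} - 5 \log{\left(y^{2} + 5 \right)}, which equals G'(y).

G(y) = \frac{4 y^{3} + 6 y \left(- y^{2} - 15\right) \log{\left(y^{2} + 5 \right)} + 120 y - 120 \sqrt{5} \operatorname{atan}{\left(\frac{\sqrt{5} y}{5} \right)} + 9}{18}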